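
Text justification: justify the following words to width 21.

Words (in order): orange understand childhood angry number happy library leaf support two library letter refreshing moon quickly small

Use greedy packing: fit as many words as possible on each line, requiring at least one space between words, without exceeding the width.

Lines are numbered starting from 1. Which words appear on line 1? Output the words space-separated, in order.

Answer: orange understand

Derivation:
Line 1: ['orange', 'understand'] (min_width=17, slack=4)
Line 2: ['childhood', 'angry'] (min_width=15, slack=6)
Line 3: ['number', 'happy', 'library'] (min_width=20, slack=1)
Line 4: ['leaf', 'support', 'two'] (min_width=16, slack=5)
Line 5: ['library', 'letter'] (min_width=14, slack=7)
Line 6: ['refreshing', 'moon'] (min_width=15, slack=6)
Line 7: ['quickly', 'small'] (min_width=13, slack=8)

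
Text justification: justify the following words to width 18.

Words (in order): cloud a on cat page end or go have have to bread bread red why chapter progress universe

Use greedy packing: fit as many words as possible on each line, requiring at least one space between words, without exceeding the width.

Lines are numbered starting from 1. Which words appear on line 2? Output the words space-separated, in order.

Line 1: ['cloud', 'a', 'on', 'cat'] (min_width=14, slack=4)
Line 2: ['page', 'end', 'or', 'go'] (min_width=14, slack=4)
Line 3: ['have', 'have', 'to', 'bread'] (min_width=18, slack=0)
Line 4: ['bread', 'red', 'why'] (min_width=13, slack=5)
Line 5: ['chapter', 'progress'] (min_width=16, slack=2)
Line 6: ['universe'] (min_width=8, slack=10)

Answer: page end or go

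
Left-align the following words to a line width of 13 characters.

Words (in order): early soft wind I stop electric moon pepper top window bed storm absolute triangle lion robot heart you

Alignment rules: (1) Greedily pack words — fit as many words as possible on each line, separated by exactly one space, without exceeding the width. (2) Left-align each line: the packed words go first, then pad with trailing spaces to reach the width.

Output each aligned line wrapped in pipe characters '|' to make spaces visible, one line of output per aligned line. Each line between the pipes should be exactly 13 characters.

Answer: |early soft   |
|wind I stop  |
|electric moon|
|pepper top   |
|window bed   |
|storm        |
|absolute     |
|triangle lion|
|robot heart  |
|you          |

Derivation:
Line 1: ['early', 'soft'] (min_width=10, slack=3)
Line 2: ['wind', 'I', 'stop'] (min_width=11, slack=2)
Line 3: ['electric', 'moon'] (min_width=13, slack=0)
Line 4: ['pepper', 'top'] (min_width=10, slack=3)
Line 5: ['window', 'bed'] (min_width=10, slack=3)
Line 6: ['storm'] (min_width=5, slack=8)
Line 7: ['absolute'] (min_width=8, slack=5)
Line 8: ['triangle', 'lion'] (min_width=13, slack=0)
Line 9: ['robot', 'heart'] (min_width=11, slack=2)
Line 10: ['you'] (min_width=3, slack=10)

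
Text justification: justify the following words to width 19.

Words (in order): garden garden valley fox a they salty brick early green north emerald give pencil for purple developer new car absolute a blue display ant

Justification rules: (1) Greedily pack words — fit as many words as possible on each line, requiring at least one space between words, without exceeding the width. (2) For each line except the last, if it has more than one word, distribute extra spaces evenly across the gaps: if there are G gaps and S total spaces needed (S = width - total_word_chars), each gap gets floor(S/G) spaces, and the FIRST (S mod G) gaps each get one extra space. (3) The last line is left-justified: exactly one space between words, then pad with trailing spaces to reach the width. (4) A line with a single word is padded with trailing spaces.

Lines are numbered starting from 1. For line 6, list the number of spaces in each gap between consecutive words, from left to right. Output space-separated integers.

Answer: 4

Derivation:
Line 1: ['garden', 'garden'] (min_width=13, slack=6)
Line 2: ['valley', 'fox', 'a', 'they'] (min_width=17, slack=2)
Line 3: ['salty', 'brick', 'early'] (min_width=17, slack=2)
Line 4: ['green', 'north', 'emerald'] (min_width=19, slack=0)
Line 5: ['give', 'pencil', 'for'] (min_width=15, slack=4)
Line 6: ['purple', 'developer'] (min_width=16, slack=3)
Line 7: ['new', 'car', 'absolute', 'a'] (min_width=18, slack=1)
Line 8: ['blue', 'display', 'ant'] (min_width=16, slack=3)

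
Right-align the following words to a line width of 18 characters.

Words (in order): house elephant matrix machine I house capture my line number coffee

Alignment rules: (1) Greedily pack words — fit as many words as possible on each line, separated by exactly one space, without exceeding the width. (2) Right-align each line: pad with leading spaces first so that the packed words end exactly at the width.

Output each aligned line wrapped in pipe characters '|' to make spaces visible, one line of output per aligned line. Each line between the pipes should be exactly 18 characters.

Line 1: ['house', 'elephant'] (min_width=14, slack=4)
Line 2: ['matrix', 'machine', 'I'] (min_width=16, slack=2)
Line 3: ['house', 'capture', 'my'] (min_width=16, slack=2)
Line 4: ['line', 'number', 'coffee'] (min_width=18, slack=0)

Answer: |    house elephant|
|  matrix machine I|
|  house capture my|
|line number coffee|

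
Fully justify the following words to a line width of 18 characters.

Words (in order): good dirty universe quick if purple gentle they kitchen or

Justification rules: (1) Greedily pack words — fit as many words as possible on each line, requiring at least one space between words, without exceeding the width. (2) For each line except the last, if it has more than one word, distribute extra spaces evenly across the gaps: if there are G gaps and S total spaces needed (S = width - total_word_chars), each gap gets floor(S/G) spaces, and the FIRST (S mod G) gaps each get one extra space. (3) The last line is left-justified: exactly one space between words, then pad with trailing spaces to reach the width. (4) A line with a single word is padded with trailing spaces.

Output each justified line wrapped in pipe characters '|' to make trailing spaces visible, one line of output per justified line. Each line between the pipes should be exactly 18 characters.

Answer: |good         dirty|
|universe  quick if|
|purple gentle they|
|kitchen or        |

Derivation:
Line 1: ['good', 'dirty'] (min_width=10, slack=8)
Line 2: ['universe', 'quick', 'if'] (min_width=17, slack=1)
Line 3: ['purple', 'gentle', 'they'] (min_width=18, slack=0)
Line 4: ['kitchen', 'or'] (min_width=10, slack=8)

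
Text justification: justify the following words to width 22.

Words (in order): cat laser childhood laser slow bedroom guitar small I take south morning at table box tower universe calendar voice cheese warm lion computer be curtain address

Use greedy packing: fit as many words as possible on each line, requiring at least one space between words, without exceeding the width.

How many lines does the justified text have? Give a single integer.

Line 1: ['cat', 'laser', 'childhood'] (min_width=19, slack=3)
Line 2: ['laser', 'slow', 'bedroom'] (min_width=18, slack=4)
Line 3: ['guitar', 'small', 'I', 'take'] (min_width=19, slack=3)
Line 4: ['south', 'morning', 'at', 'table'] (min_width=22, slack=0)
Line 5: ['box', 'tower', 'universe'] (min_width=18, slack=4)
Line 6: ['calendar', 'voice', 'cheese'] (min_width=21, slack=1)
Line 7: ['warm', 'lion', 'computer', 'be'] (min_width=21, slack=1)
Line 8: ['curtain', 'address'] (min_width=15, slack=7)
Total lines: 8

Answer: 8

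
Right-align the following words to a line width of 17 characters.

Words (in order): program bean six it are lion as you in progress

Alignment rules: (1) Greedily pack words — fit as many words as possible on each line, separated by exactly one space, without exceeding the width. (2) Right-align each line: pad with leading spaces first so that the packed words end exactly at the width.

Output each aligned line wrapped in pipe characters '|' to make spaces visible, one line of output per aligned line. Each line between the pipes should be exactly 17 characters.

Answer: | program bean six|
|   it are lion as|
|  you in progress|

Derivation:
Line 1: ['program', 'bean', 'six'] (min_width=16, slack=1)
Line 2: ['it', 'are', 'lion', 'as'] (min_width=14, slack=3)
Line 3: ['you', 'in', 'progress'] (min_width=15, slack=2)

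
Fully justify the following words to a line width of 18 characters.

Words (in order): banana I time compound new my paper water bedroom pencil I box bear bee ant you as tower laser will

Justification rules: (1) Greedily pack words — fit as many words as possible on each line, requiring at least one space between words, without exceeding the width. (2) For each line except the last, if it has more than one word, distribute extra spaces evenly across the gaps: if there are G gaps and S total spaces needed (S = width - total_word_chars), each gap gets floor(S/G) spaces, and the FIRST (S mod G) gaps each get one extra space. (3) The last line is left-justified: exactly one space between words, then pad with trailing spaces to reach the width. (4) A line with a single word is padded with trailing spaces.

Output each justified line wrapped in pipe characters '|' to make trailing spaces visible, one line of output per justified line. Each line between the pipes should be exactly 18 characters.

Line 1: ['banana', 'I', 'time'] (min_width=13, slack=5)
Line 2: ['compound', 'new', 'my'] (min_width=15, slack=3)
Line 3: ['paper', 'water'] (min_width=11, slack=7)
Line 4: ['bedroom', 'pencil', 'I'] (min_width=16, slack=2)
Line 5: ['box', 'bear', 'bee', 'ant'] (min_width=16, slack=2)
Line 6: ['you', 'as', 'tower', 'laser'] (min_width=18, slack=0)
Line 7: ['will'] (min_width=4, slack=14)

Answer: |banana    I   time|
|compound   new  my|
|paper        water|
|bedroom  pencil  I|
|box  bear  bee ant|
|you as tower laser|
|will              |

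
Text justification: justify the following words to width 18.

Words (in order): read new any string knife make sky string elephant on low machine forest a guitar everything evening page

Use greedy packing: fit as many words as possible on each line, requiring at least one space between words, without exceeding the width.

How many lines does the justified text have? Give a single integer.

Line 1: ['read', 'new', 'any'] (min_width=12, slack=6)
Line 2: ['string', 'knife', 'make'] (min_width=17, slack=1)
Line 3: ['sky', 'string'] (min_width=10, slack=8)
Line 4: ['elephant', 'on', 'low'] (min_width=15, slack=3)
Line 5: ['machine', 'forest', 'a'] (min_width=16, slack=2)
Line 6: ['guitar', 'everything'] (min_width=17, slack=1)
Line 7: ['evening', 'page'] (min_width=12, slack=6)
Total lines: 7

Answer: 7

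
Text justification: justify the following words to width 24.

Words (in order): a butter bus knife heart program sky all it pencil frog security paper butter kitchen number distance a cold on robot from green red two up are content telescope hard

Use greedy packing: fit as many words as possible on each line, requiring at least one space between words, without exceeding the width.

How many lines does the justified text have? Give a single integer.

Answer: 8

Derivation:
Line 1: ['a', 'butter', 'bus', 'knife', 'heart'] (min_width=24, slack=0)
Line 2: ['program', 'sky', 'all', 'it'] (min_width=18, slack=6)
Line 3: ['pencil', 'frog', 'security'] (min_width=20, slack=4)
Line 4: ['paper', 'butter', 'kitchen'] (min_width=20, slack=4)
Line 5: ['number', 'distance', 'a', 'cold'] (min_width=22, slack=2)
Line 6: ['on', 'robot', 'from', 'green', 'red'] (min_width=23, slack=1)
Line 7: ['two', 'up', 'are', 'content'] (min_width=18, slack=6)
Line 8: ['telescope', 'hard'] (min_width=14, slack=10)
Total lines: 8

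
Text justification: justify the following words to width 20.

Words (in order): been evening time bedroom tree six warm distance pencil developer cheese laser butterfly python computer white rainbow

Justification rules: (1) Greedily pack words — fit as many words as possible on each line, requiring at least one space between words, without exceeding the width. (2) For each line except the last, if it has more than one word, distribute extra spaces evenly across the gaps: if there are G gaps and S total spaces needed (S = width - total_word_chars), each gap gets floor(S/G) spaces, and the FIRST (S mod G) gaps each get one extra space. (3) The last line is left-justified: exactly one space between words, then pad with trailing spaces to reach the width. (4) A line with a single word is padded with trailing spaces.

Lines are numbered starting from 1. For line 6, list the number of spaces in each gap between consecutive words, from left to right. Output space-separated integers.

Line 1: ['been', 'evening', 'time'] (min_width=17, slack=3)
Line 2: ['bedroom', 'tree', 'six'] (min_width=16, slack=4)
Line 3: ['warm', 'distance', 'pencil'] (min_width=20, slack=0)
Line 4: ['developer', 'cheese'] (min_width=16, slack=4)
Line 5: ['laser', 'butterfly'] (min_width=15, slack=5)
Line 6: ['python', 'computer'] (min_width=15, slack=5)
Line 7: ['white', 'rainbow'] (min_width=13, slack=7)

Answer: 6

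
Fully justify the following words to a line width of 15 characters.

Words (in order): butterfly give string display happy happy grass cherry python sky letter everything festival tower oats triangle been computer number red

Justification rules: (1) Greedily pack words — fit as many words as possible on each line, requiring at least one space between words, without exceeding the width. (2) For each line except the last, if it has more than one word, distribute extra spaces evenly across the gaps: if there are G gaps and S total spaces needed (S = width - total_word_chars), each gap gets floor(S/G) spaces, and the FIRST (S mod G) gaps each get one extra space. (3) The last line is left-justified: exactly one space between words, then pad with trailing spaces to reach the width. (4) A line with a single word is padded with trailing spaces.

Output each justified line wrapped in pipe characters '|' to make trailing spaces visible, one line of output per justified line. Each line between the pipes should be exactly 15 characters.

Answer: |butterfly  give|
|string  display|
|happy     happy|
|grass    cherry|
|python      sky|
|letter         |
|everything     |
|festival  tower|
|oats   triangle|
|been   computer|
|number red     |

Derivation:
Line 1: ['butterfly', 'give'] (min_width=14, slack=1)
Line 2: ['string', 'display'] (min_width=14, slack=1)
Line 3: ['happy', 'happy'] (min_width=11, slack=4)
Line 4: ['grass', 'cherry'] (min_width=12, slack=3)
Line 5: ['python', 'sky'] (min_width=10, slack=5)
Line 6: ['letter'] (min_width=6, slack=9)
Line 7: ['everything'] (min_width=10, slack=5)
Line 8: ['festival', 'tower'] (min_width=14, slack=1)
Line 9: ['oats', 'triangle'] (min_width=13, slack=2)
Line 10: ['been', 'computer'] (min_width=13, slack=2)
Line 11: ['number', 'red'] (min_width=10, slack=5)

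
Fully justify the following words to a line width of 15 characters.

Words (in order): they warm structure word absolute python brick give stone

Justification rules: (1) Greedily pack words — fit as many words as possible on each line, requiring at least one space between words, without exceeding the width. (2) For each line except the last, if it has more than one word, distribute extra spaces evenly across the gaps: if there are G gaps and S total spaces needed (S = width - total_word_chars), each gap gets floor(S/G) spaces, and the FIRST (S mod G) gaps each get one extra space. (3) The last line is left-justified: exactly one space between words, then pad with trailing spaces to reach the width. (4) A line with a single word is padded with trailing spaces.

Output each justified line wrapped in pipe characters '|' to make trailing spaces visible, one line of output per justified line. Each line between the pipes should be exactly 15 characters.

Answer: |they       warm|
|structure  word|
|absolute python|
|brick      give|
|stone          |

Derivation:
Line 1: ['they', 'warm'] (min_width=9, slack=6)
Line 2: ['structure', 'word'] (min_width=14, slack=1)
Line 3: ['absolute', 'python'] (min_width=15, slack=0)
Line 4: ['brick', 'give'] (min_width=10, slack=5)
Line 5: ['stone'] (min_width=5, slack=10)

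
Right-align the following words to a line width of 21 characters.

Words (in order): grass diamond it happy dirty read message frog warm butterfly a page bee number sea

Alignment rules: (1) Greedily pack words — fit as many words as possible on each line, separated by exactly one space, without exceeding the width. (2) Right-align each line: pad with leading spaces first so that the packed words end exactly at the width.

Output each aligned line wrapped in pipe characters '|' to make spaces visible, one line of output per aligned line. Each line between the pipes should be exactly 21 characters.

Line 1: ['grass', 'diamond', 'it'] (min_width=16, slack=5)
Line 2: ['happy', 'dirty', 'read'] (min_width=16, slack=5)
Line 3: ['message', 'frog', 'warm'] (min_width=17, slack=4)
Line 4: ['butterfly', 'a', 'page', 'bee'] (min_width=20, slack=1)
Line 5: ['number', 'sea'] (min_width=10, slack=11)

Answer: |     grass diamond it|
|     happy dirty read|
|    message frog warm|
| butterfly a page bee|
|           number sea|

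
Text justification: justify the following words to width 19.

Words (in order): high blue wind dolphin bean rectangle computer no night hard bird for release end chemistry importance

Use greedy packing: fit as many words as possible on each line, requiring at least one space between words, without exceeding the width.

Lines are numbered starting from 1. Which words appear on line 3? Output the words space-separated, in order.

Line 1: ['high', 'blue', 'wind'] (min_width=14, slack=5)
Line 2: ['dolphin', 'bean'] (min_width=12, slack=7)
Line 3: ['rectangle', 'computer'] (min_width=18, slack=1)
Line 4: ['no', 'night', 'hard', 'bird'] (min_width=18, slack=1)
Line 5: ['for', 'release', 'end'] (min_width=15, slack=4)
Line 6: ['chemistry'] (min_width=9, slack=10)
Line 7: ['importance'] (min_width=10, slack=9)

Answer: rectangle computer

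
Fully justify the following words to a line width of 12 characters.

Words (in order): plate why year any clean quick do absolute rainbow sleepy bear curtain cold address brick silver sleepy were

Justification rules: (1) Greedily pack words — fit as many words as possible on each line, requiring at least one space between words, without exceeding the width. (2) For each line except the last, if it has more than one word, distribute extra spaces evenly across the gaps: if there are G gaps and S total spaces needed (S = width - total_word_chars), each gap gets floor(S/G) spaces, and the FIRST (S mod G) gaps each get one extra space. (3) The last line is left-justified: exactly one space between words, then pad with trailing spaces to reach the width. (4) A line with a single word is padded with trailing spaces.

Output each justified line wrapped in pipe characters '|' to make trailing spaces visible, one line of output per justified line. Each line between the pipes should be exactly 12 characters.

Answer: |plate    why|
|year     any|
|clean  quick|
|do  absolute|
|rainbow     |
|sleepy  bear|
|curtain cold|
|address     |
|brick silver|
|sleepy were |

Derivation:
Line 1: ['plate', 'why'] (min_width=9, slack=3)
Line 2: ['year', 'any'] (min_width=8, slack=4)
Line 3: ['clean', 'quick'] (min_width=11, slack=1)
Line 4: ['do', 'absolute'] (min_width=11, slack=1)
Line 5: ['rainbow'] (min_width=7, slack=5)
Line 6: ['sleepy', 'bear'] (min_width=11, slack=1)
Line 7: ['curtain', 'cold'] (min_width=12, slack=0)
Line 8: ['address'] (min_width=7, slack=5)
Line 9: ['brick', 'silver'] (min_width=12, slack=0)
Line 10: ['sleepy', 'were'] (min_width=11, slack=1)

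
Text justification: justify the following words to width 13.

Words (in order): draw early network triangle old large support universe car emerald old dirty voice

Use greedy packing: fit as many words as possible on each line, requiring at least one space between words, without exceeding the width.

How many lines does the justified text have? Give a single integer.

Line 1: ['draw', 'early'] (min_width=10, slack=3)
Line 2: ['network'] (min_width=7, slack=6)
Line 3: ['triangle', 'old'] (min_width=12, slack=1)
Line 4: ['large', 'support'] (min_width=13, slack=0)
Line 5: ['universe', 'car'] (min_width=12, slack=1)
Line 6: ['emerald', 'old'] (min_width=11, slack=2)
Line 7: ['dirty', 'voice'] (min_width=11, slack=2)
Total lines: 7

Answer: 7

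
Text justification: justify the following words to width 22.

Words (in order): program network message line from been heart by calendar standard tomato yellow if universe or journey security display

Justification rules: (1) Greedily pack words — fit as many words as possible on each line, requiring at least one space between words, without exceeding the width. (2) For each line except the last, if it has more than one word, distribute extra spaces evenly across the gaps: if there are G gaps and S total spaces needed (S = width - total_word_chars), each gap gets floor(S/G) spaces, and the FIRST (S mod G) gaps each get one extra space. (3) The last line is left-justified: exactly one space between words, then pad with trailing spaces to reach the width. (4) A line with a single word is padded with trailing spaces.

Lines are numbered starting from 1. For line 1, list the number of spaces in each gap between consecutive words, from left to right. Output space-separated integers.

Answer: 8

Derivation:
Line 1: ['program', 'network'] (min_width=15, slack=7)
Line 2: ['message', 'line', 'from', 'been'] (min_width=22, slack=0)
Line 3: ['heart', 'by', 'calendar'] (min_width=17, slack=5)
Line 4: ['standard', 'tomato', 'yellow'] (min_width=22, slack=0)
Line 5: ['if', 'universe', 'or', 'journey'] (min_width=22, slack=0)
Line 6: ['security', 'display'] (min_width=16, slack=6)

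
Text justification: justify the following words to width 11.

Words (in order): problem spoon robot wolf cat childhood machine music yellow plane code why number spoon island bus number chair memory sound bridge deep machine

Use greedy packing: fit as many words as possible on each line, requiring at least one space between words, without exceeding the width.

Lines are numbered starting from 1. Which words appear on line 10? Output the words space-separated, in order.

Line 1: ['problem'] (min_width=7, slack=4)
Line 2: ['spoon', 'robot'] (min_width=11, slack=0)
Line 3: ['wolf', 'cat'] (min_width=8, slack=3)
Line 4: ['childhood'] (min_width=9, slack=2)
Line 5: ['machine'] (min_width=7, slack=4)
Line 6: ['music'] (min_width=5, slack=6)
Line 7: ['yellow'] (min_width=6, slack=5)
Line 8: ['plane', 'code'] (min_width=10, slack=1)
Line 9: ['why', 'number'] (min_width=10, slack=1)
Line 10: ['spoon'] (min_width=5, slack=6)
Line 11: ['island', 'bus'] (min_width=10, slack=1)
Line 12: ['number'] (min_width=6, slack=5)
Line 13: ['chair'] (min_width=5, slack=6)
Line 14: ['memory'] (min_width=6, slack=5)
Line 15: ['sound'] (min_width=5, slack=6)
Line 16: ['bridge', 'deep'] (min_width=11, slack=0)
Line 17: ['machine'] (min_width=7, slack=4)

Answer: spoon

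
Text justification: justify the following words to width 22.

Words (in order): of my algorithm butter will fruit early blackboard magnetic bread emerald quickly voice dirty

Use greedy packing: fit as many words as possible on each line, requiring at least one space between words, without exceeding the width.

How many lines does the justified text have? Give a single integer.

Answer: 5

Derivation:
Line 1: ['of', 'my', 'algorithm', 'butter'] (min_width=22, slack=0)
Line 2: ['will', 'fruit', 'early'] (min_width=16, slack=6)
Line 3: ['blackboard', 'magnetic'] (min_width=19, slack=3)
Line 4: ['bread', 'emerald', 'quickly'] (min_width=21, slack=1)
Line 5: ['voice', 'dirty'] (min_width=11, slack=11)
Total lines: 5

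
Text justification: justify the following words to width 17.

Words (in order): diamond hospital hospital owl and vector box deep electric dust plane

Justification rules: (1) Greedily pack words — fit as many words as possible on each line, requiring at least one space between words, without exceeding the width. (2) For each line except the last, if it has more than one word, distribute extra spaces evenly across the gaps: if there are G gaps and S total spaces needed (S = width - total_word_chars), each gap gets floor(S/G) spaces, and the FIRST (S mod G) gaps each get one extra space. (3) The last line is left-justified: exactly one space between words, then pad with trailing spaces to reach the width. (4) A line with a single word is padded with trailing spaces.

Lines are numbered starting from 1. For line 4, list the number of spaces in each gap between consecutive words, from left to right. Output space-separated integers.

Line 1: ['diamond', 'hospital'] (min_width=16, slack=1)
Line 2: ['hospital', 'owl', 'and'] (min_width=16, slack=1)
Line 3: ['vector', 'box', 'deep'] (min_width=15, slack=2)
Line 4: ['electric', 'dust'] (min_width=13, slack=4)
Line 5: ['plane'] (min_width=5, slack=12)

Answer: 5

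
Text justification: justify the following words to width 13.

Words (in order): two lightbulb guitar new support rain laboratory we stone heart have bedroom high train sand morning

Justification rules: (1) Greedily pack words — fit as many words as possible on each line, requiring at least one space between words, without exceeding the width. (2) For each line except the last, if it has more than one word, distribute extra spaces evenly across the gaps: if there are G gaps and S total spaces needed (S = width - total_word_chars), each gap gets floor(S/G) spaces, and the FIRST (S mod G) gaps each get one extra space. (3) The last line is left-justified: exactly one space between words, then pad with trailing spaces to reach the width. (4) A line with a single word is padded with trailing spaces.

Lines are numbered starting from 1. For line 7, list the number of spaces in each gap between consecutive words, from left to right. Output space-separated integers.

Answer: 4

Derivation:
Line 1: ['two', 'lightbulb'] (min_width=13, slack=0)
Line 2: ['guitar', 'new'] (min_width=10, slack=3)
Line 3: ['support', 'rain'] (min_width=12, slack=1)
Line 4: ['laboratory', 'we'] (min_width=13, slack=0)
Line 5: ['stone', 'heart'] (min_width=11, slack=2)
Line 6: ['have', 'bedroom'] (min_width=12, slack=1)
Line 7: ['high', 'train'] (min_width=10, slack=3)
Line 8: ['sand', 'morning'] (min_width=12, slack=1)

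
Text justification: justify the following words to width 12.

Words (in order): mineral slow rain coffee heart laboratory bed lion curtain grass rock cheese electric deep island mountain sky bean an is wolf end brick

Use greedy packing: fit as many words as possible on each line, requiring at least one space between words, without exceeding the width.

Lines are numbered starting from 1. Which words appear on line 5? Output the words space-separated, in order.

Answer: bed lion

Derivation:
Line 1: ['mineral', 'slow'] (min_width=12, slack=0)
Line 2: ['rain', 'coffee'] (min_width=11, slack=1)
Line 3: ['heart'] (min_width=5, slack=7)
Line 4: ['laboratory'] (min_width=10, slack=2)
Line 5: ['bed', 'lion'] (min_width=8, slack=4)
Line 6: ['curtain'] (min_width=7, slack=5)
Line 7: ['grass', 'rock'] (min_width=10, slack=2)
Line 8: ['cheese'] (min_width=6, slack=6)
Line 9: ['electric'] (min_width=8, slack=4)
Line 10: ['deep', 'island'] (min_width=11, slack=1)
Line 11: ['mountain', 'sky'] (min_width=12, slack=0)
Line 12: ['bean', 'an', 'is'] (min_width=10, slack=2)
Line 13: ['wolf', 'end'] (min_width=8, slack=4)
Line 14: ['brick'] (min_width=5, slack=7)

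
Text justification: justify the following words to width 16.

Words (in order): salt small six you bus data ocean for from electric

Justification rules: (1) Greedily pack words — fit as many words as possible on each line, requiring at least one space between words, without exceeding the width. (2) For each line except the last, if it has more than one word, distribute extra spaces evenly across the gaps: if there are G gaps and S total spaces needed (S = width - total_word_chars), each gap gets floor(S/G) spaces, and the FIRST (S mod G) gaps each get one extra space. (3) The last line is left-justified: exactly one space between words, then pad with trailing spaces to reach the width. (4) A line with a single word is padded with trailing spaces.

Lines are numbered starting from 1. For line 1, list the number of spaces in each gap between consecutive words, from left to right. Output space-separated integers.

Answer: 2 2

Derivation:
Line 1: ['salt', 'small', 'six'] (min_width=14, slack=2)
Line 2: ['you', 'bus', 'data'] (min_width=12, slack=4)
Line 3: ['ocean', 'for', 'from'] (min_width=14, slack=2)
Line 4: ['electric'] (min_width=8, slack=8)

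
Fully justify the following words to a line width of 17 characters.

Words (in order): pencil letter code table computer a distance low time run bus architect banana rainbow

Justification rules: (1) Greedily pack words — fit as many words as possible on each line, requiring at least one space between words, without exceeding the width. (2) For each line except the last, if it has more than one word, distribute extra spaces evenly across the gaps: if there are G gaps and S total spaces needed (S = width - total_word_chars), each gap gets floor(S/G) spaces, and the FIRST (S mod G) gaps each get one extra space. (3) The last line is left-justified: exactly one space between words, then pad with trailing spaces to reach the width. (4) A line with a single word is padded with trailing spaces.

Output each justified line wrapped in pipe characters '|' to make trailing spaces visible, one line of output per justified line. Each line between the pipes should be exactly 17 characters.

Answer: |pencil     letter|
|code        table|
|computer        a|
|distance low time|
|run bus architect|
|banana rainbow   |

Derivation:
Line 1: ['pencil', 'letter'] (min_width=13, slack=4)
Line 2: ['code', 'table'] (min_width=10, slack=7)
Line 3: ['computer', 'a'] (min_width=10, slack=7)
Line 4: ['distance', 'low', 'time'] (min_width=17, slack=0)
Line 5: ['run', 'bus', 'architect'] (min_width=17, slack=0)
Line 6: ['banana', 'rainbow'] (min_width=14, slack=3)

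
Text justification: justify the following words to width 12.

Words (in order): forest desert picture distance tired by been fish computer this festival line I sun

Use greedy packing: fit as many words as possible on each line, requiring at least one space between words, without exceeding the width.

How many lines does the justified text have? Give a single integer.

Line 1: ['forest'] (min_width=6, slack=6)
Line 2: ['desert'] (min_width=6, slack=6)
Line 3: ['picture'] (min_width=7, slack=5)
Line 4: ['distance'] (min_width=8, slack=4)
Line 5: ['tired', 'by'] (min_width=8, slack=4)
Line 6: ['been', 'fish'] (min_width=9, slack=3)
Line 7: ['computer'] (min_width=8, slack=4)
Line 8: ['this'] (min_width=4, slack=8)
Line 9: ['festival'] (min_width=8, slack=4)
Line 10: ['line', 'I', 'sun'] (min_width=10, slack=2)
Total lines: 10

Answer: 10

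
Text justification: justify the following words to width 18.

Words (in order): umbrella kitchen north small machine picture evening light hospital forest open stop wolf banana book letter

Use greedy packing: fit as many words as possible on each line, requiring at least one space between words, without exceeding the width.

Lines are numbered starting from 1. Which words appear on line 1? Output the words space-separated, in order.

Answer: umbrella kitchen

Derivation:
Line 1: ['umbrella', 'kitchen'] (min_width=16, slack=2)
Line 2: ['north', 'small'] (min_width=11, slack=7)
Line 3: ['machine', 'picture'] (min_width=15, slack=3)
Line 4: ['evening', 'light'] (min_width=13, slack=5)
Line 5: ['hospital', 'forest'] (min_width=15, slack=3)
Line 6: ['open', 'stop', 'wolf'] (min_width=14, slack=4)
Line 7: ['banana', 'book', 'letter'] (min_width=18, slack=0)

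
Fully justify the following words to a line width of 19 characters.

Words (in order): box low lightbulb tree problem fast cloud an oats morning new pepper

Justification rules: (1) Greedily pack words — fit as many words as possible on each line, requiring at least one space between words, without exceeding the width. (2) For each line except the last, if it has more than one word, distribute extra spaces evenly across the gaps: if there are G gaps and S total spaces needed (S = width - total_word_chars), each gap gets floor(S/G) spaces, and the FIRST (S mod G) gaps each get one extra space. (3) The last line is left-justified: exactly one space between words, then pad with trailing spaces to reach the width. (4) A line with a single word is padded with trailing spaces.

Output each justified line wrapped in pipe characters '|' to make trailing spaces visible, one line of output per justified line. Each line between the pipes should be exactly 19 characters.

Line 1: ['box', 'low', 'lightbulb'] (min_width=17, slack=2)
Line 2: ['tree', 'problem', 'fast'] (min_width=17, slack=2)
Line 3: ['cloud', 'an', 'oats'] (min_width=13, slack=6)
Line 4: ['morning', 'new', 'pepper'] (min_width=18, slack=1)

Answer: |box  low  lightbulb|
|tree  problem  fast|
|cloud    an    oats|
|morning new pepper |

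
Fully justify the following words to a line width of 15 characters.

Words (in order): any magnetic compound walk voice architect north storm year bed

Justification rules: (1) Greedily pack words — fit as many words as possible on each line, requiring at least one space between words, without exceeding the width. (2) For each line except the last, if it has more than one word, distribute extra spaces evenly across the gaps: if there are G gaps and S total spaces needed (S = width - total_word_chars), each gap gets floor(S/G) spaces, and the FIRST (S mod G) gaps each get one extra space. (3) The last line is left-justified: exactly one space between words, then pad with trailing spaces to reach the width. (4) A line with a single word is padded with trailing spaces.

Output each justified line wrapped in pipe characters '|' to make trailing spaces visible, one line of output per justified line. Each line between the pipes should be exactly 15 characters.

Line 1: ['any', 'magnetic'] (min_width=12, slack=3)
Line 2: ['compound', 'walk'] (min_width=13, slack=2)
Line 3: ['voice', 'architect'] (min_width=15, slack=0)
Line 4: ['north', 'storm'] (min_width=11, slack=4)
Line 5: ['year', 'bed'] (min_width=8, slack=7)

Answer: |any    magnetic|
|compound   walk|
|voice architect|
|north     storm|
|year bed       |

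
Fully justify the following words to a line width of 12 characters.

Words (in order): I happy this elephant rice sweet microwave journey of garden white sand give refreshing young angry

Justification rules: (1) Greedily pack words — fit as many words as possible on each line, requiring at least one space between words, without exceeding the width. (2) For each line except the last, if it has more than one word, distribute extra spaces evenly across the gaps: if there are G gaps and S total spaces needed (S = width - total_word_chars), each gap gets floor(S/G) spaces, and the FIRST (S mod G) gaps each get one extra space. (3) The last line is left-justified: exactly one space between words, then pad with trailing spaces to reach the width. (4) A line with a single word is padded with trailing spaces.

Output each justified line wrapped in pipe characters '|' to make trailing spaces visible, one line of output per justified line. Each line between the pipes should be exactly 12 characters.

Line 1: ['I', 'happy', 'this'] (min_width=12, slack=0)
Line 2: ['elephant'] (min_width=8, slack=4)
Line 3: ['rice', 'sweet'] (min_width=10, slack=2)
Line 4: ['microwave'] (min_width=9, slack=3)
Line 5: ['journey', 'of'] (min_width=10, slack=2)
Line 6: ['garden', 'white'] (min_width=12, slack=0)
Line 7: ['sand', 'give'] (min_width=9, slack=3)
Line 8: ['refreshing'] (min_width=10, slack=2)
Line 9: ['young', 'angry'] (min_width=11, slack=1)

Answer: |I happy this|
|elephant    |
|rice   sweet|
|microwave   |
|journey   of|
|garden white|
|sand    give|
|refreshing  |
|young angry |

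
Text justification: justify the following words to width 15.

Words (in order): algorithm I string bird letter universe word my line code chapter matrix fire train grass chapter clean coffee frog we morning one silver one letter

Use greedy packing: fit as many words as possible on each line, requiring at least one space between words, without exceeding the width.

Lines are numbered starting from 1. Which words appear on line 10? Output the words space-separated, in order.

Answer: morning one

Derivation:
Line 1: ['algorithm', 'I'] (min_width=11, slack=4)
Line 2: ['string', 'bird'] (min_width=11, slack=4)
Line 3: ['letter', 'universe'] (min_width=15, slack=0)
Line 4: ['word', 'my', 'line'] (min_width=12, slack=3)
Line 5: ['code', 'chapter'] (min_width=12, slack=3)
Line 6: ['matrix', 'fire'] (min_width=11, slack=4)
Line 7: ['train', 'grass'] (min_width=11, slack=4)
Line 8: ['chapter', 'clean'] (min_width=13, slack=2)
Line 9: ['coffee', 'frog', 'we'] (min_width=14, slack=1)
Line 10: ['morning', 'one'] (min_width=11, slack=4)
Line 11: ['silver', 'one'] (min_width=10, slack=5)
Line 12: ['letter'] (min_width=6, slack=9)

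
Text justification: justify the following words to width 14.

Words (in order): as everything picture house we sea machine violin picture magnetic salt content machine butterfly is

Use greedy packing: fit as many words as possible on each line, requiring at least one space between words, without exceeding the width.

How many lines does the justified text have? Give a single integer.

Answer: 8

Derivation:
Line 1: ['as', 'everything'] (min_width=13, slack=1)
Line 2: ['picture', 'house'] (min_width=13, slack=1)
Line 3: ['we', 'sea', 'machine'] (min_width=14, slack=0)
Line 4: ['violin', 'picture'] (min_width=14, slack=0)
Line 5: ['magnetic', 'salt'] (min_width=13, slack=1)
Line 6: ['content'] (min_width=7, slack=7)
Line 7: ['machine'] (min_width=7, slack=7)
Line 8: ['butterfly', 'is'] (min_width=12, slack=2)
Total lines: 8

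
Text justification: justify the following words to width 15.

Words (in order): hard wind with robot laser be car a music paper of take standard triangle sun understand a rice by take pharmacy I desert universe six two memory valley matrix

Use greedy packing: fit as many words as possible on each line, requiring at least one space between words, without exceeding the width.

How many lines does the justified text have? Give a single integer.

Answer: 12

Derivation:
Line 1: ['hard', 'wind', 'with'] (min_width=14, slack=1)
Line 2: ['robot', 'laser', 'be'] (min_width=14, slack=1)
Line 3: ['car', 'a', 'music'] (min_width=11, slack=4)
Line 4: ['paper', 'of', 'take'] (min_width=13, slack=2)
Line 5: ['standard'] (min_width=8, slack=7)
Line 6: ['triangle', 'sun'] (min_width=12, slack=3)
Line 7: ['understand', 'a'] (min_width=12, slack=3)
Line 8: ['rice', 'by', 'take'] (min_width=12, slack=3)
Line 9: ['pharmacy', 'I'] (min_width=10, slack=5)
Line 10: ['desert', 'universe'] (min_width=15, slack=0)
Line 11: ['six', 'two', 'memory'] (min_width=14, slack=1)
Line 12: ['valley', 'matrix'] (min_width=13, slack=2)
Total lines: 12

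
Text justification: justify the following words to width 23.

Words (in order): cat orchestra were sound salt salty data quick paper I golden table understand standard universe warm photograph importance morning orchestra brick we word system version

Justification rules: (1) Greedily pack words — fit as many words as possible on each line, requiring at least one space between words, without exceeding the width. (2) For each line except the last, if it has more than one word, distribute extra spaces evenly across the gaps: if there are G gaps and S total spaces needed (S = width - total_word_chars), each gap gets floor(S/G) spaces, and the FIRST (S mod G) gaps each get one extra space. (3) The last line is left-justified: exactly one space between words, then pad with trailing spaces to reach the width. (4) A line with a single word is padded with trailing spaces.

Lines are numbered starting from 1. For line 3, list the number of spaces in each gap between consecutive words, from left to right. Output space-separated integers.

Answer: 2 2 2

Derivation:
Line 1: ['cat', 'orchestra', 'were'] (min_width=18, slack=5)
Line 2: ['sound', 'salt', 'salty', 'data'] (min_width=21, slack=2)
Line 3: ['quick', 'paper', 'I', 'golden'] (min_width=20, slack=3)
Line 4: ['table', 'understand'] (min_width=16, slack=7)
Line 5: ['standard', 'universe', 'warm'] (min_width=22, slack=1)
Line 6: ['photograph', 'importance'] (min_width=21, slack=2)
Line 7: ['morning', 'orchestra', 'brick'] (min_width=23, slack=0)
Line 8: ['we', 'word', 'system', 'version'] (min_width=22, slack=1)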